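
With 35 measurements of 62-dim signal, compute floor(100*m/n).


100*m/n = 100*35/62 ≈ 56.4516.
floor = 56.

56


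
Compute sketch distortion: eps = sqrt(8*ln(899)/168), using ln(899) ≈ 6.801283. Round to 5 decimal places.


ln(899) ≈ 6.801283.
8*ln(N)/m ≈ 8*6.801283/168 ≈ 0.32387062.
eps = sqrt(0.32387062) ≈ 0.5690963 ≈ 0.56910.

0.56910


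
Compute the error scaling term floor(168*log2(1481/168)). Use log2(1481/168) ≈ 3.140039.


log2(n/k) = log2(1481/168) ≈ 3.140039.
k*log2(n/k) ≈ 168*3.140039 = 527.526552.
floor(527.526552) = 527.

527


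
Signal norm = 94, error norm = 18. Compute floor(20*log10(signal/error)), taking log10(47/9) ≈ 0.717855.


||x||/||e|| = 94/18 = 47/9.
log10(47/9) ≈ 0.717855.
20*log10(||x||/||e||) ≈ 20*0.717855 = 14.3571.
floor(14.3571) = 14.

14


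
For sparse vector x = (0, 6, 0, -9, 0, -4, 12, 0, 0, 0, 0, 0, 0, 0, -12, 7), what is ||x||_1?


Non-zero entries: [(1, 6), (3, -9), (5, -4), (6, 12), (14, -12), (15, 7)]
Absolute values: [6, 9, 4, 12, 12, 7]
||x||_1 = sum = 50.

50


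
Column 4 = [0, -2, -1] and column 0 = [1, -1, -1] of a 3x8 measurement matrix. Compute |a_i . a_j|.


Inner product: 0*1 + -2*-1 + -1*-1
Products: [0, 2, 1]
Sum = 3.
|dot| = 3.

3


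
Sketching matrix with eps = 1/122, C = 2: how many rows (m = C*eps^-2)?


1/eps = 122.
(1/eps)^2 = 14884.
m = 2*14884 = 29768.

29768


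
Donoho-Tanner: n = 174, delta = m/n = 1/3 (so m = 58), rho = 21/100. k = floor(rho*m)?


m = 1/3*174 = 58.
rho = 21/100.
rho*m = 21/100*58 = 12.18.
k = floor(12.18) = 12.

12


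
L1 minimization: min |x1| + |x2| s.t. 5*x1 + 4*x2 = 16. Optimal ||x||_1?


Axis intercepts:
  x1 = 16/5, x2 = 0: L1 = 16/5
  x1 = 0, x2 = 4: L1 = 4
x* = (16/5, 0)
||x*||_1 = 16/5.

16/5


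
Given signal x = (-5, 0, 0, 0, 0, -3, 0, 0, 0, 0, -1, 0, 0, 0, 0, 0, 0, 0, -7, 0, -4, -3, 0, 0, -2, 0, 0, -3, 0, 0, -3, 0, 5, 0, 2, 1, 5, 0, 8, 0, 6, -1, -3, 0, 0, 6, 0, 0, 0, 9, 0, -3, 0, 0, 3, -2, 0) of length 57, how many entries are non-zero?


Non-zero positions: [0, 5, 10, 18, 20, 21, 24, 27, 30, 32, 34, 35, 36, 38, 40, 41, 42, 45, 49, 51, 54, 55].
Sparsity = 22.

22


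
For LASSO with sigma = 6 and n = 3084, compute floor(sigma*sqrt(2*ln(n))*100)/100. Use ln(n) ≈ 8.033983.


ln(3084) ≈ 8.033983.
2*ln(n) ≈ 16.067966.
sqrt(2*ln(n)) ≈ sqrt(16.067966) ≈ 4.008487.
lambda ≈ 6*4.008487 = 24.050922.
floor(lambda*100)/100 = 24.05.

24.05


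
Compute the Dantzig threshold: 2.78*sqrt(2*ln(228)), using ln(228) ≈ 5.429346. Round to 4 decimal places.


ln(228) ≈ 5.429346.
2*ln(n) ≈ 10.858692.
sqrt(2*ln(n)) ≈ sqrt(10.858692) ≈ 3.295253.
threshold ≈ 2.78*3.295253 = 9.16080334 ≈ 9.1608.

9.1608


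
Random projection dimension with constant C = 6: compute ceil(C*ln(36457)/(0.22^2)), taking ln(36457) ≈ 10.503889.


ln(36457) ≈ 10.503889.
eps^2 = 0.22^2 = 0.0484.
C*ln(N)/eps^2 ≈ 6*10.503889/0.0484 ≈ 1302.135.
m = ceil(1302.135) = 1303.

1303


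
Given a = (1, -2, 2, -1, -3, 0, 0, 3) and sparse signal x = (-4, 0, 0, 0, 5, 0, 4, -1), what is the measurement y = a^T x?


Non-zero terms: ['1*-4', '-3*5', '0*4', '3*-1']
Products: [-4, -15, 0, -3]
y = sum = -22.

-22


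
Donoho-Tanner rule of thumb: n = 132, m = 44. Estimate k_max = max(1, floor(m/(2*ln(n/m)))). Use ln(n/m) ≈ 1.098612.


n/m = 132/44 = 3.
ln(n/m) ≈ 1.098612.
2*ln(n/m) ≈ 2.197224.
m/(2*ln(n/m)) ≈ 44/2.197224 ≈ 20.0253.
floor = 20.
k_max = max(1, 20) = 20.

20


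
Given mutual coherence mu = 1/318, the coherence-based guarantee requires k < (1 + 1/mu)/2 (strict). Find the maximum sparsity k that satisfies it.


1/mu = 318.
1 + 1/mu = 319.
(1 + 1/mu)/2 = 159.5 is not an integer, so k_max = floor(159.5) = 159.

159


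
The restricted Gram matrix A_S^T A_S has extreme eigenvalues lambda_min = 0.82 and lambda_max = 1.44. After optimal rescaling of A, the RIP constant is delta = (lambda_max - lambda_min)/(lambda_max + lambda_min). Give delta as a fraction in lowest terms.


lambda_max - lambda_min = 1.44 - 0.82 = 0.62.
lambda_max + lambda_min = 1.44 + 0.82 = 2.26.
delta = 0.62/2.26 = 62/226 = 31/113.

31/113


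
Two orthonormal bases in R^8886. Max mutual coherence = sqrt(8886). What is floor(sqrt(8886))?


94^2 = 8836 <= 8886 < 9025 = 95^2, so 94 <= sqrt(8886) < 95.
floor(sqrt(8886)) = 94.

94


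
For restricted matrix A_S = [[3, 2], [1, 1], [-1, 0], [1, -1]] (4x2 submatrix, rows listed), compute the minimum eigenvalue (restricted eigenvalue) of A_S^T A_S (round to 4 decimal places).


A_S^T A_S = [[12, 6], [6, 6]].
trace = 18.
det = 36.
disc = trace^2 - 4*det = 324 - 4*36 = 180.
sqrt(180) ≈ 13.416408.
lam_min = (18 - sqrt(180))/2 ≈ (18 - 13.416408)/2 = 2.291796 ≈ 2.2918.

2.2918


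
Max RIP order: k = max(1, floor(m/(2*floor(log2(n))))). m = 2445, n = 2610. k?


floor(log2(2610)) = 11.
2*11 = 22.
m/(2*floor(log2(n))) = 2445/22 ≈ 111.1364.
floor = 111.
k = max(1, 111) = 111.

111


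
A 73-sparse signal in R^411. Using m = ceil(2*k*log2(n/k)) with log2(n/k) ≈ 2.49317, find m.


log2(n/k) = log2(411/73) ≈ 2.49317.
2*k*log2(n/k) ≈ 2*73*2.49317 = 364.00282.
m = ceil(364.00282) = 365.

365


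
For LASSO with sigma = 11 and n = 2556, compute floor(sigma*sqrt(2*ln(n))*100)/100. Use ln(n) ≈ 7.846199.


ln(2556) ≈ 7.846199.
2*ln(n) ≈ 15.692398.
sqrt(2*ln(n)) ≈ sqrt(15.692398) ≈ 3.961363.
lambda ≈ 11*3.961363 = 43.574993.
floor(lambda*100)/100 = 43.57.

43.57


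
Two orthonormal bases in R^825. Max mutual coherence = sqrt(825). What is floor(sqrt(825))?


28^2 = 784 <= 825 < 841 = 29^2, so 28 <= sqrt(825) < 29.
floor(sqrt(825)) = 28.

28


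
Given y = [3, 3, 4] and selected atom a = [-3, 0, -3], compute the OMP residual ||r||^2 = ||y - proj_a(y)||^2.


a^T a = 18.
a^T y = -21.
coeff = -21/18 = -7/6.
||r||^2 = 19/2.

19/2


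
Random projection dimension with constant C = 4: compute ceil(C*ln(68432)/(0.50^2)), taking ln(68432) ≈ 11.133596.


ln(68432) ≈ 11.133596.
eps^2 = 0.50^2 = 0.25.
C*ln(N)/eps^2 ≈ 4*11.133596/0.25 ≈ 178.1375.
m = ceil(178.1375) = 179.

179


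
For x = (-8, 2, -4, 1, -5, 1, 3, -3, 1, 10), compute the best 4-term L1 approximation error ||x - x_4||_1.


Sorted |x_i| descending: [10, 8, 5, 4, 3, 3, 2, 1, 1, 1]
Keep top 4: [10, 8, 5, 4]
Tail entries: [3, 3, 2, 1, 1, 1]
L1 error = sum of tail = 11.

11


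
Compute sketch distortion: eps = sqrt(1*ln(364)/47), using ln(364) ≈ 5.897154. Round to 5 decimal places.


ln(364) ≈ 5.897154.
1*ln(N)/m ≈ 1*5.897154/47 ≈ 0.12547136.
eps = sqrt(0.12547136) ≈ 0.3542194 ≈ 0.35422.

0.35422


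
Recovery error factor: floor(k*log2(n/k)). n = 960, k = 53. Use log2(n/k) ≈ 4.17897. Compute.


log2(n/k) = log2(960/53) ≈ 4.17897.
k*log2(n/k) ≈ 53*4.17897 = 221.48541.
floor(221.48541) = 221.

221


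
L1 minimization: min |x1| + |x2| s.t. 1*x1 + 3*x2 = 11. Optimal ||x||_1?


Axis intercepts:
  x1 = 11, x2 = 0: L1 = 11
  x1 = 0, x2 = 11/3: L1 = 11/3
x* = (0, 11/3)
||x*||_1 = 11/3.

11/3


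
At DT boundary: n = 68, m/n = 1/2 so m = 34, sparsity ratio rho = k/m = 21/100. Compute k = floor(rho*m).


m = 1/2*68 = 34.
rho = 21/100.
rho*m = 21/100*34 = 7.14.
k = floor(7.14) = 7.

7


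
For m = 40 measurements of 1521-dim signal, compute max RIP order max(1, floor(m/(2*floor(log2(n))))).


floor(log2(1521)) = 10.
2*10 = 20.
m/(2*floor(log2(n))) = 40/20 ≈ 2.0.
floor = 2.
k = max(1, 2) = 2.

2


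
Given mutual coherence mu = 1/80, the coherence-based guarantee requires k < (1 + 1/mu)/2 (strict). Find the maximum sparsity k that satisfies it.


1/mu = 80.
1 + 1/mu = 81.
(1 + 1/mu)/2 = 40.5 is not an integer, so k_max = floor(40.5) = 40.

40


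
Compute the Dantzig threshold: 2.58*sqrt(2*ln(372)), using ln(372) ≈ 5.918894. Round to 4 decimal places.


ln(372) ≈ 5.918894.
2*ln(n) ≈ 11.837788.
sqrt(2*ln(n)) ≈ sqrt(11.837788) ≈ 3.440609.
threshold ≈ 2.58*3.440609 = 8.87677122 ≈ 8.8768.

8.8768


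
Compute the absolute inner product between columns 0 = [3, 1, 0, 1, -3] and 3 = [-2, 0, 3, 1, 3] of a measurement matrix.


Inner product: 3*-2 + 1*0 + 0*3 + 1*1 + -3*3
Products: [-6, 0, 0, 1, -9]
Sum = -14.
|dot| = 14.

14


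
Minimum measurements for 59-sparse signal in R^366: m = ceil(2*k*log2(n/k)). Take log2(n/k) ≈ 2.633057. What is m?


log2(n/k) = log2(366/59) ≈ 2.633057.
2*k*log2(n/k) ≈ 2*59*2.633057 = 310.700726.
m = ceil(310.700726) = 311.

311


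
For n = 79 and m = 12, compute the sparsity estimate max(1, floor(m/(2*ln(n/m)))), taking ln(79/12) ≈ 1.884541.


n/m = 79/12.
ln(n/m) ≈ 1.884541.
2*ln(n/m) ≈ 3.769082.
m/(2*ln(n/m)) ≈ 12/3.769082 ≈ 3.1838.
floor = 3.
k_max = max(1, 3) = 3.

3


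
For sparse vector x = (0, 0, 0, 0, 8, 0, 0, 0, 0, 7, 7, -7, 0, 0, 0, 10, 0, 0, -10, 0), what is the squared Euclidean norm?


Non-zero entries: [(4, 8), (9, 7), (10, 7), (11, -7), (15, 10), (18, -10)]
Squares: [64, 49, 49, 49, 100, 100]
||x||_2^2 = sum = 411.

411


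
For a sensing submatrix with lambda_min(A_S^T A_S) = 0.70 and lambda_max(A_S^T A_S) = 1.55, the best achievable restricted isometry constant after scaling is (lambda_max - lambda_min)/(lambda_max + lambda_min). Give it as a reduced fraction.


lambda_max - lambda_min = 1.55 - 0.70 = 0.85.
lambda_max + lambda_min = 1.55 + 0.70 = 2.25.
delta = 0.85/2.25 = 85/225 = 17/45.

17/45


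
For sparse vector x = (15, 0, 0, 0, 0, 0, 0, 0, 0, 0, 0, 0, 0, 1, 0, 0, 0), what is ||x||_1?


Non-zero entries: [(0, 15), (13, 1)]
Absolute values: [15, 1]
||x||_1 = sum = 16.

16


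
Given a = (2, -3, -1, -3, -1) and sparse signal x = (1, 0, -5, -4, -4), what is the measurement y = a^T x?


Non-zero terms: ['2*1', '-1*-5', '-3*-4', '-1*-4']
Products: [2, 5, 12, 4]
y = sum = 23.

23


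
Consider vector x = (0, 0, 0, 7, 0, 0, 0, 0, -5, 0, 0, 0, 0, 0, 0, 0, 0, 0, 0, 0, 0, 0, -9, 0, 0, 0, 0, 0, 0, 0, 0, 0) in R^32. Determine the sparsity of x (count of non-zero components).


Non-zero positions: [3, 8, 22].
Sparsity = 3.

3


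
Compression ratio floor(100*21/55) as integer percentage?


100*m/n = 100*21/55 ≈ 38.1818.
floor = 38.

38


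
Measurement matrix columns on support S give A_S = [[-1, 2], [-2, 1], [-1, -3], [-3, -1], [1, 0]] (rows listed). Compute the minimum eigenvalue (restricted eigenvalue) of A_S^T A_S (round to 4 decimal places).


A_S^T A_S = [[16, 2], [2, 15]].
trace = 31.
det = 236.
disc = trace^2 - 4*det = 961 - 4*236 = 17.
sqrt(17) ≈ 4.123106.
lam_min = (31 - sqrt(17))/2 ≈ (31 - 4.123106)/2 = 13.438447 ≈ 13.4384.

13.4384


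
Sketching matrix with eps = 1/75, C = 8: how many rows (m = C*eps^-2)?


1/eps = 75.
(1/eps)^2 = 5625.
m = 8*5625 = 45000.

45000


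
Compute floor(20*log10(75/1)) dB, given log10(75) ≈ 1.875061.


||x||/||e|| = 75/1 = 75.
log10(75) ≈ 1.875061.
20*log10(||x||/||e||) ≈ 20*1.875061 = 37.50122.
floor(37.50122) = 37.

37


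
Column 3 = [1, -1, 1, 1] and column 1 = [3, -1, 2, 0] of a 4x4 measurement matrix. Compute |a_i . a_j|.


Inner product: 1*3 + -1*-1 + 1*2 + 1*0
Products: [3, 1, 2, 0]
Sum = 6.
|dot| = 6.

6


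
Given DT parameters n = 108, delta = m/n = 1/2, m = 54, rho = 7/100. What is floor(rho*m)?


m = 1/2*108 = 54.
rho = 7/100.
rho*m = 7/100*54 = 3.78.
k = floor(3.78) = 3.

3


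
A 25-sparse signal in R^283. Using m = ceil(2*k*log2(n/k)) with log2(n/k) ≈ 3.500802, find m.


log2(n/k) = log2(283/25) ≈ 3.500802.
2*k*log2(n/k) ≈ 2*25*3.500802 = 175.0401.
m = ceil(175.0401) = 176.

176


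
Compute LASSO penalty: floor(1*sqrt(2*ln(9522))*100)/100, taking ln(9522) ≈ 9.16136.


ln(9522) ≈ 9.16136.
2*ln(n) ≈ 18.32272.
sqrt(2*ln(n)) ≈ sqrt(18.32272) ≈ 4.280505.
lambda ≈ 1*4.280505 = 4.280505.
floor(lambda*100)/100 = 4.28.

4.28


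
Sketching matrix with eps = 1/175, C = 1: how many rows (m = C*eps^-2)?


1/eps = 175.
(1/eps)^2 = 30625.
m = 1*30625 = 30625.

30625


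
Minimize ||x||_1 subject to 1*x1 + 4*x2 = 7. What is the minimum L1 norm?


Axis intercepts:
  x1 = 7, x2 = 0: L1 = 7
  x1 = 0, x2 = 7/4: L1 = 7/4
x* = (0, 7/4)
||x*||_1 = 7/4.

7/4


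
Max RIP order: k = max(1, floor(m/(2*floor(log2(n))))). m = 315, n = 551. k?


floor(log2(551)) = 9.
2*9 = 18.
m/(2*floor(log2(n))) = 315/18 ≈ 17.5.
floor = 17.
k = max(1, 17) = 17.

17


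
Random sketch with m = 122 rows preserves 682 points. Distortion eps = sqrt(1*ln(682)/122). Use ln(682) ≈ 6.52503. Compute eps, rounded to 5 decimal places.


ln(682) ≈ 6.52503.
1*ln(N)/m ≈ 1*6.52503/122 ≈ 0.05348385.
eps = sqrt(0.05348385) ≈ 0.2312658 ≈ 0.23127.

0.23127


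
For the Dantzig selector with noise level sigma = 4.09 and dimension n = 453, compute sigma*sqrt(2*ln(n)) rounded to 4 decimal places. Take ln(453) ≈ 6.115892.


ln(453) ≈ 6.115892.
2*ln(n) ≈ 12.231784.
sqrt(2*ln(n)) ≈ sqrt(12.231784) ≈ 3.497397.
threshold ≈ 4.09*3.497397 = 14.30435373 ≈ 14.3044.

14.3044


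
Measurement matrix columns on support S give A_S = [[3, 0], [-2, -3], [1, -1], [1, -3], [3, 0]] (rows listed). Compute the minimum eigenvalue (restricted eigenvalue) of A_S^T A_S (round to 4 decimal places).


A_S^T A_S = [[24, 2], [2, 19]].
trace = 43.
det = 452.
disc = trace^2 - 4*det = 1849 - 4*452 = 41.
sqrt(41) ≈ 6.403124.
lam_min = (43 - sqrt(41))/2 ≈ (43 - 6.403124)/2 = 18.298438 ≈ 18.2984.

18.2984


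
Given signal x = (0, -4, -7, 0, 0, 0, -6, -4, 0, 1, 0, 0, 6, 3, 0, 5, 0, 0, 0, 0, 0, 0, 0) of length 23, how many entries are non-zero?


Non-zero positions: [1, 2, 6, 7, 9, 12, 13, 15].
Sparsity = 8.

8


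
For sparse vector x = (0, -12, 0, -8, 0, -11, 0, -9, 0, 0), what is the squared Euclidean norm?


Non-zero entries: [(1, -12), (3, -8), (5, -11), (7, -9)]
Squares: [144, 64, 121, 81]
||x||_2^2 = sum = 410.

410


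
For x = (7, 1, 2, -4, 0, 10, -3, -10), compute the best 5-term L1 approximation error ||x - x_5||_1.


Sorted |x_i| descending: [10, 10, 7, 4, 3, 2, 1, 0]
Keep top 5: [10, 10, 7, 4, 3]
Tail entries: [2, 1, 0]
L1 error = sum of tail = 3.

3


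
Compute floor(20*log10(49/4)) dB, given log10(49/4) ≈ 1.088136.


||x||/||e|| = 49/4.
log10(49/4) ≈ 1.088136.
20*log10(||x||/||e||) ≈ 20*1.088136 = 21.76272.
floor(21.76272) = 21.

21


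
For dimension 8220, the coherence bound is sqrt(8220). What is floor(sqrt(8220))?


90^2 = 8100 <= 8220 < 8281 = 91^2, so 90 <= sqrt(8220) < 91.
floor(sqrt(8220)) = 90.

90


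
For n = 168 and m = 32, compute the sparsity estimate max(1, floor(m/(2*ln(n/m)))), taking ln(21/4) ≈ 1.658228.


n/m = 168/32 = 21/4.
ln(n/m) ≈ 1.658228.
2*ln(n/m) ≈ 3.316456.
m/(2*ln(n/m)) ≈ 32/3.316456 ≈ 9.6489.
floor = 9.
k_max = max(1, 9) = 9.

9


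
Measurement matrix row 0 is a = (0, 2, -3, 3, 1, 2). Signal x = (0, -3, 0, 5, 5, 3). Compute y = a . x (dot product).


Non-zero terms: ['2*-3', '3*5', '1*5', '2*3']
Products: [-6, 15, 5, 6]
y = sum = 20.

20


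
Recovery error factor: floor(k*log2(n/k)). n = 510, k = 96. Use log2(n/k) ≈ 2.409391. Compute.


log2(n/k) = log2(510/96) ≈ 2.409391.
k*log2(n/k) ≈ 96*2.409391 = 231.301536.
floor(231.301536) = 231.

231


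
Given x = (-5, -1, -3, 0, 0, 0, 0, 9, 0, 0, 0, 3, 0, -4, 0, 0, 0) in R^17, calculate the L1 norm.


Non-zero entries: [(0, -5), (1, -1), (2, -3), (7, 9), (11, 3), (13, -4)]
Absolute values: [5, 1, 3, 9, 3, 4]
||x||_1 = sum = 25.

25


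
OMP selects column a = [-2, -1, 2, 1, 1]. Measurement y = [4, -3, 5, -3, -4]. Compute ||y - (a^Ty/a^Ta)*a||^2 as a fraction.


a^T a = 11.
a^T y = -2.
coeff = -2/11 = -2/11.
||r||^2 = 821/11.

821/11


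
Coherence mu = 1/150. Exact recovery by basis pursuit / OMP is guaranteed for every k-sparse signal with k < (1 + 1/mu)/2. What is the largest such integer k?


1/mu = 150.
1 + 1/mu = 151.
(1 + 1/mu)/2 = 75.5 is not an integer, so k_max = floor(75.5) = 75.

75


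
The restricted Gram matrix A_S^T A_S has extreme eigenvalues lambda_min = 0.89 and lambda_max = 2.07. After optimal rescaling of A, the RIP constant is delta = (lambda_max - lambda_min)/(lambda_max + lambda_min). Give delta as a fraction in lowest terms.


lambda_max - lambda_min = 2.07 - 0.89 = 1.18.
lambda_max + lambda_min = 2.07 + 0.89 = 2.96.
delta = 1.18/2.96 = 118/296 = 59/148.

59/148


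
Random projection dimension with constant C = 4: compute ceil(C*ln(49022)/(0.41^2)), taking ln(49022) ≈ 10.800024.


ln(49022) ≈ 10.800024.
eps^2 = 0.41^2 = 0.1681.
C*ln(N)/eps^2 ≈ 4*10.800024/0.1681 ≈ 256.9905.
m = ceil(256.9905) = 257.

257


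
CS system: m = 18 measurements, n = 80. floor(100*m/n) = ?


100*m/n = 100*18/80 ≈ 22.5.
floor = 22.

22


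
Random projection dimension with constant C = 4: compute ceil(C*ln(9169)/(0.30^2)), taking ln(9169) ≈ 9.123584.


ln(9169) ≈ 9.123584.
eps^2 = 0.30^2 = 0.09.
C*ln(N)/eps^2 ≈ 4*9.123584/0.09 ≈ 405.4926.
m = ceil(405.4926) = 406.

406


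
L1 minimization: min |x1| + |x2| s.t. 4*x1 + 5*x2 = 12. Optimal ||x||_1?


Axis intercepts:
  x1 = 3, x2 = 0: L1 = 3
  x1 = 0, x2 = 12/5: L1 = 12/5
x* = (0, 12/5)
||x*||_1 = 12/5.

12/5


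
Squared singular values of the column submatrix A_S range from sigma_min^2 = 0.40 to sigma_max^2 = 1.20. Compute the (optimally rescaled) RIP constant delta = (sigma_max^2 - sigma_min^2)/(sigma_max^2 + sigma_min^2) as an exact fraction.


lambda_max - lambda_min = 1.20 - 0.40 = 0.80.
lambda_max + lambda_min = 1.20 + 0.40 = 1.60.
delta = 0.80/1.60 = 80/160 = 1/2.

1/2


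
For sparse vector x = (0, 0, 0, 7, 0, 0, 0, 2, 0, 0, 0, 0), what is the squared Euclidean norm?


Non-zero entries: [(3, 7), (7, 2)]
Squares: [49, 4]
||x||_2^2 = sum = 53.

53


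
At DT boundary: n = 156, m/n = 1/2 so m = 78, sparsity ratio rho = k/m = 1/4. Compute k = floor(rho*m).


m = 1/2*156 = 78.
rho = 1/4.
rho*m = 1/4*78 = 19.5.
k = floor(19.5) = 19.

19


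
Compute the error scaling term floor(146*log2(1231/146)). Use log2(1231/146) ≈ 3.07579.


log2(n/k) = log2(1231/146) ≈ 3.07579.
k*log2(n/k) ≈ 146*3.07579 = 449.06534.
floor(449.06534) = 449.

449


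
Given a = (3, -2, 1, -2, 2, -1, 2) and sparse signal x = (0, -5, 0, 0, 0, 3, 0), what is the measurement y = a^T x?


Non-zero terms: ['-2*-5', '-1*3']
Products: [10, -3]
y = sum = 7.

7


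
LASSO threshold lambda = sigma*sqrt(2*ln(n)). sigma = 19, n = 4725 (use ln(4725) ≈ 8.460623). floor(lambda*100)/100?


ln(4725) ≈ 8.460623.
2*ln(n) ≈ 16.921246.
sqrt(2*ln(n)) ≈ sqrt(16.921246) ≈ 4.113544.
lambda ≈ 19*4.113544 = 78.157336.
floor(lambda*100)/100 = 78.15.

78.15


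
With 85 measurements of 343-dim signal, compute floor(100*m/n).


100*m/n = 100*85/343 ≈ 24.7813.
floor = 24.

24


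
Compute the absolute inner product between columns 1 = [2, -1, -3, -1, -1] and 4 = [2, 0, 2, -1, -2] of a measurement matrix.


Inner product: 2*2 + -1*0 + -3*2 + -1*-1 + -1*-2
Products: [4, 0, -6, 1, 2]
Sum = 1.
|dot| = 1.

1


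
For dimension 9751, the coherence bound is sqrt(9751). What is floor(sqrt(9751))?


98^2 = 9604 <= 9751 < 9801 = 99^2, so 98 <= sqrt(9751) < 99.
floor(sqrt(9751)) = 98.

98


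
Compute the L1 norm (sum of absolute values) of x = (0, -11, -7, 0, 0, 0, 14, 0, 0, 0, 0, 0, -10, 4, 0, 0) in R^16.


Non-zero entries: [(1, -11), (2, -7), (6, 14), (12, -10), (13, 4)]
Absolute values: [11, 7, 14, 10, 4]
||x||_1 = sum = 46.

46


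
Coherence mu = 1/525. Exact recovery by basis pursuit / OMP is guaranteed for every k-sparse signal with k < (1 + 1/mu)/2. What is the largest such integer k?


1/mu = 525.
1 + 1/mu = 526.
(1 + 1/mu)/2 = 263 is an integer and the inequality is strict, so k_max = 263 - 1 = 262.

262


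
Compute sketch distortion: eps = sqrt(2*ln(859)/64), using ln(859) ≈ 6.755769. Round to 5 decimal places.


ln(859) ≈ 6.755769.
2*ln(N)/m ≈ 2*6.755769/64 ≈ 0.21111778.
eps = sqrt(0.21111778) ≈ 0.4594755 ≈ 0.45948.

0.45948


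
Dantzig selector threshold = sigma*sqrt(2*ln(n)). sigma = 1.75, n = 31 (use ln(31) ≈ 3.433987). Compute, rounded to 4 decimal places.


ln(31) ≈ 3.433987.
2*ln(n) ≈ 6.867974.
sqrt(2*ln(n)) ≈ sqrt(6.867974) ≈ 2.620682.
threshold ≈ 1.75*2.620682 = 4.5861935 ≈ 4.5862.

4.5862


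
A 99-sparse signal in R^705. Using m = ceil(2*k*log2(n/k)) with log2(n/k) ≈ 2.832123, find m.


log2(n/k) = log2(705/99) ≈ 2.832123.
2*k*log2(n/k) ≈ 2*99*2.832123 = 560.760354.
m = ceil(560.760354) = 561.

561


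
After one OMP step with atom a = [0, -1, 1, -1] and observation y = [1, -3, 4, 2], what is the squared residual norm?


a^T a = 3.
a^T y = 5.
coeff = 5/3 = 5/3.
||r||^2 = 65/3.

65/3


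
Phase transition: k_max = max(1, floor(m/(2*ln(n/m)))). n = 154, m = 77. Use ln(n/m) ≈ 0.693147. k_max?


n/m = 154/77 = 2.
ln(n/m) ≈ 0.693147.
2*ln(n/m) ≈ 1.386294.
m/(2*ln(n/m)) ≈ 77/1.386294 ≈ 55.5438.
floor = 55.
k_max = max(1, 55) = 55.

55


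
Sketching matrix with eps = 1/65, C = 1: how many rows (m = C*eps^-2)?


1/eps = 65.
(1/eps)^2 = 4225.
m = 1*4225 = 4225.

4225


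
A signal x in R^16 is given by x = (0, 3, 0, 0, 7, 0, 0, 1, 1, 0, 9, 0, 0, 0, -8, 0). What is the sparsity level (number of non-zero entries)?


Non-zero positions: [1, 4, 7, 8, 10, 14].
Sparsity = 6.

6


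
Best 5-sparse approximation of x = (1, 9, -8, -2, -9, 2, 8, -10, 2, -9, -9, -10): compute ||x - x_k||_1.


Sorted |x_i| descending: [10, 10, 9, 9, 9, 9, 8, 8, 2, 2, 2, 1]
Keep top 5: [10, 10, 9, 9, 9]
Tail entries: [9, 8, 8, 2, 2, 2, 1]
L1 error = sum of tail = 32.

32


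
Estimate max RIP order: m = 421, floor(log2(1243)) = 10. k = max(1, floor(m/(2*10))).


floor(log2(1243)) = 10.
2*10 = 20.
m/(2*floor(log2(n))) = 421/20 ≈ 21.05.
floor = 21.
k = max(1, 21) = 21.

21


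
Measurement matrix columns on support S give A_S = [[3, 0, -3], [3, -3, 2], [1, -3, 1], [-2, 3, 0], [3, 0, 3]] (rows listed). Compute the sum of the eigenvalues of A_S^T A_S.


Sum of eigenvalues of A_S^T A_S = trace(A_S^T A_S) = sum of squared column norms of A_S.
A_S^T A_S diagonal: [32, 27, 23].
trace = 32 + 27 + 23 = 82.

82


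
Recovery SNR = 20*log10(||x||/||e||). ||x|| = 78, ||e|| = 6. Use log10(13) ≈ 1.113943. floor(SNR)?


||x||/||e|| = 78/6 = 13.
log10(13) ≈ 1.113943.
20*log10(||x||/||e||) ≈ 20*1.113943 = 22.27886.
floor(22.27886) = 22.

22


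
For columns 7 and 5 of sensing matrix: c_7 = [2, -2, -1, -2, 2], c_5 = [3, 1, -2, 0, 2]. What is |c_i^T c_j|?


Inner product: 2*3 + -2*1 + -1*-2 + -2*0 + 2*2
Products: [6, -2, 2, 0, 4]
Sum = 10.
|dot| = 10.

10


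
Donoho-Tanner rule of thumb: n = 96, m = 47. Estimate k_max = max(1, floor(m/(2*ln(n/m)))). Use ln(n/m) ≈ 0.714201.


n/m = 96/47.
ln(n/m) ≈ 0.714201.
2*ln(n/m) ≈ 1.428402.
m/(2*ln(n/m)) ≈ 47/1.428402 ≈ 32.9039.
floor = 32.
k_max = max(1, 32) = 32.

32


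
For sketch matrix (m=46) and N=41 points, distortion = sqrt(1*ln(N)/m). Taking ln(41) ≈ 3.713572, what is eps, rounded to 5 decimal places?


ln(41) ≈ 3.713572.
1*ln(N)/m ≈ 1*3.713572/46 ≈ 0.08072983.
eps = sqrt(0.08072983) ≈ 0.28413 ≈ 0.28413.

0.28413


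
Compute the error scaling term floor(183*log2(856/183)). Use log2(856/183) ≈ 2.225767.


log2(n/k) = log2(856/183) ≈ 2.225767.
k*log2(n/k) ≈ 183*2.225767 = 407.315361.
floor(407.315361) = 407.

407


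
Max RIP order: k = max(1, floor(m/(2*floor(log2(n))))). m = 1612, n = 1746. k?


floor(log2(1746)) = 10.
2*10 = 20.
m/(2*floor(log2(n))) = 1612/20 ≈ 80.6.
floor = 80.
k = max(1, 80) = 80.

80


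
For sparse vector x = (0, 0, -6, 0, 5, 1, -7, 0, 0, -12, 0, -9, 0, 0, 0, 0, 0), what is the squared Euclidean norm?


Non-zero entries: [(2, -6), (4, 5), (5, 1), (6, -7), (9, -12), (11, -9)]
Squares: [36, 25, 1, 49, 144, 81]
||x||_2^2 = sum = 336.

336


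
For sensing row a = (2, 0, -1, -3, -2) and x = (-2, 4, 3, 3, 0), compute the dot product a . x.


Non-zero terms: ['2*-2', '0*4', '-1*3', '-3*3']
Products: [-4, 0, -3, -9]
y = sum = -16.

-16


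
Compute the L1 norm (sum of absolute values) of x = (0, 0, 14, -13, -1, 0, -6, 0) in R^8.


Non-zero entries: [(2, 14), (3, -13), (4, -1), (6, -6)]
Absolute values: [14, 13, 1, 6]
||x||_1 = sum = 34.

34


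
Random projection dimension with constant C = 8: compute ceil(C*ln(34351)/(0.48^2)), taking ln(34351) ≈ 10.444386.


ln(34351) ≈ 10.444386.
eps^2 = 0.48^2 = 0.2304.
C*ln(N)/eps^2 ≈ 8*10.444386/0.2304 ≈ 362.6523.
m = ceil(362.6523) = 363.

363


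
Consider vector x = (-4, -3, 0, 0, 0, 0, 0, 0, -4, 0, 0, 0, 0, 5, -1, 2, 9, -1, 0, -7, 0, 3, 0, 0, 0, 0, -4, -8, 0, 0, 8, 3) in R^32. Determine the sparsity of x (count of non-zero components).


Non-zero positions: [0, 1, 8, 13, 14, 15, 16, 17, 19, 21, 26, 27, 30, 31].
Sparsity = 14.

14


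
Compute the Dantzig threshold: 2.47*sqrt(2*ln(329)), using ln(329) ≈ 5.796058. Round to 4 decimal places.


ln(329) ≈ 5.796058.
2*ln(n) ≈ 11.592116.
sqrt(2*ln(n)) ≈ sqrt(11.592116) ≈ 3.40472.
threshold ≈ 2.47*3.40472 = 8.4096584 ≈ 8.4097.

8.4097


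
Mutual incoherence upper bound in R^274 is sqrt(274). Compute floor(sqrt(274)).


16^2 = 256 <= 274 < 289 = 17^2, so 16 <= sqrt(274) < 17.
floor(sqrt(274)) = 16.

16


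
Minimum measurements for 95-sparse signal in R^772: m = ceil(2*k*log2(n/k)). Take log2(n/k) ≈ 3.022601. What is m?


log2(n/k) = log2(772/95) ≈ 3.022601.
2*k*log2(n/k) ≈ 2*95*3.022601 = 574.29419.
m = ceil(574.29419) = 575.

575


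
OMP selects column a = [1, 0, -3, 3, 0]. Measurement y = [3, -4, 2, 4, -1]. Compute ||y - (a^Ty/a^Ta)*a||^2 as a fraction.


a^T a = 19.
a^T y = 9.
coeff = 9/19 = 9/19.
||r||^2 = 793/19.

793/19


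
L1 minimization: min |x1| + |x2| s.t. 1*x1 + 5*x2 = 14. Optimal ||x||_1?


Axis intercepts:
  x1 = 14, x2 = 0: L1 = 14
  x1 = 0, x2 = 14/5: L1 = 14/5
x* = (0, 14/5)
||x*||_1 = 14/5.

14/5


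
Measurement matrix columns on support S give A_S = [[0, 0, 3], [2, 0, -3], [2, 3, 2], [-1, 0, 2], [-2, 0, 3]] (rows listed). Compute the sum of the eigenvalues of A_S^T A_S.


Sum of eigenvalues of A_S^T A_S = trace(A_S^T A_S) = sum of squared column norms of A_S.
A_S^T A_S diagonal: [13, 9, 35].
trace = 13 + 9 + 35 = 57.

57


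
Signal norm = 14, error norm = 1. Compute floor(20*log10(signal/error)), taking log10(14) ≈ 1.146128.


||x||/||e|| = 14/1 = 14.
log10(14) ≈ 1.146128.
20*log10(||x||/||e||) ≈ 20*1.146128 = 22.92256.
floor(22.92256) = 22.

22


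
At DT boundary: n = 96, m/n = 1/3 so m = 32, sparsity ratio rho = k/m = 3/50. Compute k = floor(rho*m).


m = 1/3*96 = 32.
rho = 3/50.
rho*m = 3/50*32 = 1.92.
k = floor(1.92) = 1.

1


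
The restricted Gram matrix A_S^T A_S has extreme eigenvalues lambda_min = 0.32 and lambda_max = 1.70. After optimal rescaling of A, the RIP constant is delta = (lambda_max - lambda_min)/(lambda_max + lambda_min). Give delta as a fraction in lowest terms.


lambda_max - lambda_min = 1.70 - 0.32 = 1.38.
lambda_max + lambda_min = 1.70 + 0.32 = 2.02.
delta = 1.38/2.02 = 138/202 = 69/101.

69/101


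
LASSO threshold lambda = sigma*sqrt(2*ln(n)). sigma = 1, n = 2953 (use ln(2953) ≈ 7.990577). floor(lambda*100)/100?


ln(2953) ≈ 7.990577.
2*ln(n) ≈ 15.981154.
sqrt(2*ln(n)) ≈ sqrt(15.981154) ≈ 3.997644.
lambda ≈ 1*3.997644 = 3.997644.
floor(lambda*100)/100 = 3.99.

3.99


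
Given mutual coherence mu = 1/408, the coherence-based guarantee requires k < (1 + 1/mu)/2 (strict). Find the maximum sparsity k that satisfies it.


1/mu = 408.
1 + 1/mu = 409.
(1 + 1/mu)/2 = 204.5 is not an integer, so k_max = floor(204.5) = 204.

204


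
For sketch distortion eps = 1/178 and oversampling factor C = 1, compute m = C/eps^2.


1/eps = 178.
(1/eps)^2 = 31684.
m = 1*31684 = 31684.

31684


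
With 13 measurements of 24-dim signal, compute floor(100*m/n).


100*m/n = 100*13/24 ≈ 54.1667.
floor = 54.

54


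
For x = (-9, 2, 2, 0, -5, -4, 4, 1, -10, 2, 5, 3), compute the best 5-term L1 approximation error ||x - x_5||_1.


Sorted |x_i| descending: [10, 9, 5, 5, 4, 4, 3, 2, 2, 2, 1, 0]
Keep top 5: [10, 9, 5, 5, 4]
Tail entries: [4, 3, 2, 2, 2, 1, 0]
L1 error = sum of tail = 14.

14


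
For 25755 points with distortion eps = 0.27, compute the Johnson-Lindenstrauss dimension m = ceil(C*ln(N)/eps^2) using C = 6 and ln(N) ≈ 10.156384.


ln(25755) ≈ 10.156384.
eps^2 = 0.27^2 = 0.0729.
C*ln(N)/eps^2 ≈ 6*10.156384/0.0729 ≈ 835.9164.
m = ceil(835.9164) = 836.

836


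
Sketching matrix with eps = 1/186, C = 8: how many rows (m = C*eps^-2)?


1/eps = 186.
(1/eps)^2 = 34596.
m = 8*34596 = 276768.

276768


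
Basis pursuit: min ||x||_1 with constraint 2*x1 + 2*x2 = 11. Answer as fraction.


Axis intercepts:
  x1 = 11/2, x2 = 0: L1 = 11/2
  x1 = 0, x2 = 11/2: L1 = 11/2
x* = (11/2, 0)
||x*||_1 = 11/2.

11/2


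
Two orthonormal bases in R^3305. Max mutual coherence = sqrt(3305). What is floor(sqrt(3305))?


57^2 = 3249 <= 3305 < 3364 = 58^2, so 57 <= sqrt(3305) < 58.
floor(sqrt(3305)) = 57.

57


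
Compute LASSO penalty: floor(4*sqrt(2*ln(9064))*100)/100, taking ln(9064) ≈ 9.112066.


ln(9064) ≈ 9.112066.
2*ln(n) ≈ 18.224132.
sqrt(2*ln(n)) ≈ sqrt(18.224132) ≈ 4.268973.
lambda ≈ 4*4.268973 = 17.075892.
floor(lambda*100)/100 = 17.07.

17.07


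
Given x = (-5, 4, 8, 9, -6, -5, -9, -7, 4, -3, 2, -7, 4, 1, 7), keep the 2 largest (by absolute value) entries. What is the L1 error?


Sorted |x_i| descending: [9, 9, 8, 7, 7, 7, 6, 5, 5, 4, 4, 4, 3, 2, 1]
Keep top 2: [9, 9]
Tail entries: [8, 7, 7, 7, 6, 5, 5, 4, 4, 4, 3, 2, 1]
L1 error = sum of tail = 63.

63


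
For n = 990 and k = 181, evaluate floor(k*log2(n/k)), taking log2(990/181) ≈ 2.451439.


log2(n/k) = log2(990/181) ≈ 2.451439.
k*log2(n/k) ≈ 181*2.451439 = 443.710459.
floor(443.710459) = 443.

443


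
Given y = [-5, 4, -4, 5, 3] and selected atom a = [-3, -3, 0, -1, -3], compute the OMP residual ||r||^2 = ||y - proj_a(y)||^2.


a^T a = 28.
a^T y = -11.
coeff = -11/28 = -11/28.
||r||^2 = 2427/28.

2427/28


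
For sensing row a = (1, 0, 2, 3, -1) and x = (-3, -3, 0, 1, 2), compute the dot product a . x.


Non-zero terms: ['1*-3', '0*-3', '3*1', '-1*2']
Products: [-3, 0, 3, -2]
y = sum = -2.

-2


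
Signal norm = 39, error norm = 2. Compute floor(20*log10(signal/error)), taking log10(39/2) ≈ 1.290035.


||x||/||e|| = 39/2.
log10(39/2) ≈ 1.290035.
20*log10(||x||/||e||) ≈ 20*1.290035 = 25.8007.
floor(25.8007) = 25.

25


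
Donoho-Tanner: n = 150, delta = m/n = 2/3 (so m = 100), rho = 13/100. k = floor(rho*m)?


m = 2/3*150 = 100.
rho = 13/100.
rho*m = 13/100*100 = 13.
k = floor(13) = 13.

13


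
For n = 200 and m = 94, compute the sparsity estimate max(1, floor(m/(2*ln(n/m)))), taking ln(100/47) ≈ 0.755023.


n/m = 200/94 = 100/47.
ln(n/m) ≈ 0.755023.
2*ln(n/m) ≈ 1.510046.
m/(2*ln(n/m)) ≈ 94/1.510046 ≈ 62.2498.
floor = 62.
k_max = max(1, 62) = 62.

62


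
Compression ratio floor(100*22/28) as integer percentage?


100*m/n = 100*22/28 ≈ 78.5714.
floor = 78.

78


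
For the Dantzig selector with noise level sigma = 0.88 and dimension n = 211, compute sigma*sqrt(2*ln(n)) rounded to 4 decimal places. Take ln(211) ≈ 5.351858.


ln(211) ≈ 5.351858.
2*ln(n) ≈ 10.703716.
sqrt(2*ln(n)) ≈ sqrt(10.703716) ≈ 3.271653.
threshold ≈ 0.88*3.271653 = 2.87905464 ≈ 2.8791.

2.8791


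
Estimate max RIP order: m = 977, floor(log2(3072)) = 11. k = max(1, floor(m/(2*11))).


floor(log2(3072)) = 11.
2*11 = 22.
m/(2*floor(log2(n))) = 977/22 ≈ 44.4091.
floor = 44.
k = max(1, 44) = 44.

44


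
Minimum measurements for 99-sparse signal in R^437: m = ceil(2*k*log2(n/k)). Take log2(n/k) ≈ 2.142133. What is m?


log2(n/k) = log2(437/99) ≈ 2.142133.
2*k*log2(n/k) ≈ 2*99*2.142133 = 424.142334.
m = ceil(424.142334) = 425.

425


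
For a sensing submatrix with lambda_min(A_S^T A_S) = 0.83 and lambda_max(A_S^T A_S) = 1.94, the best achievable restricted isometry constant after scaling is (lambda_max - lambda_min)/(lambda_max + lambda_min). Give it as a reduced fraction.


lambda_max - lambda_min = 1.94 - 0.83 = 1.11.
lambda_max + lambda_min = 1.94 + 0.83 = 2.77.
delta = 1.11/2.77 = 111/277.

111/277


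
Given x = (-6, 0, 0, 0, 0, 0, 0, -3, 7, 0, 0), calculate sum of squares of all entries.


Non-zero entries: [(0, -6), (7, -3), (8, 7)]
Squares: [36, 9, 49]
||x||_2^2 = sum = 94.

94


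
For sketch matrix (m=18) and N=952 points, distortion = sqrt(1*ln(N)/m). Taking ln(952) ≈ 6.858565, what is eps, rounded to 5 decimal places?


ln(952) ≈ 6.858565.
1*ln(N)/m ≈ 1*6.858565/18 ≈ 0.38103139.
eps = sqrt(0.38103139) ≈ 0.6172774 ≈ 0.61728.

0.61728


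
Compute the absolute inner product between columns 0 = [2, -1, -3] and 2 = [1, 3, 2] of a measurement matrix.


Inner product: 2*1 + -1*3 + -3*2
Products: [2, -3, -6]
Sum = -7.
|dot| = 7.

7


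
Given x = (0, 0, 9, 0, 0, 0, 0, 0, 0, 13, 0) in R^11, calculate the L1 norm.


Non-zero entries: [(2, 9), (9, 13)]
Absolute values: [9, 13]
||x||_1 = sum = 22.

22


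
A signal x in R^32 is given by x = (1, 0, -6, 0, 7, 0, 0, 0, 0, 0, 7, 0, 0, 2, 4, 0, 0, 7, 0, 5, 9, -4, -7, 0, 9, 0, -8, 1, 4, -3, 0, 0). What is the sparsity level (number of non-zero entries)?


Non-zero positions: [0, 2, 4, 10, 13, 14, 17, 19, 20, 21, 22, 24, 26, 27, 28, 29].
Sparsity = 16.

16


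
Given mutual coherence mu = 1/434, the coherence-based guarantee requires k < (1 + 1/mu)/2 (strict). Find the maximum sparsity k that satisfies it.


1/mu = 434.
1 + 1/mu = 435.
(1 + 1/mu)/2 = 217.5 is not an integer, so k_max = floor(217.5) = 217.

217


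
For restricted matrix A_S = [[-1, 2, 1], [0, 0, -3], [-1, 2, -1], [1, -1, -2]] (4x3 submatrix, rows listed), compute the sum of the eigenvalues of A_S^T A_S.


Sum of eigenvalues of A_S^T A_S = trace(A_S^T A_S) = sum of squared column norms of A_S.
A_S^T A_S diagonal: [3, 9, 15].
trace = 3 + 9 + 15 = 27.

27


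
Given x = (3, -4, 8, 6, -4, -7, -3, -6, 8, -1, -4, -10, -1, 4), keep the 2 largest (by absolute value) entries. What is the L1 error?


Sorted |x_i| descending: [10, 8, 8, 7, 6, 6, 4, 4, 4, 4, 3, 3, 1, 1]
Keep top 2: [10, 8]
Tail entries: [8, 7, 6, 6, 4, 4, 4, 4, 3, 3, 1, 1]
L1 error = sum of tail = 51.

51


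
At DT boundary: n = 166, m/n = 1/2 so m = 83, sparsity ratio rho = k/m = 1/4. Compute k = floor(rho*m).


m = 1/2*166 = 83.
rho = 1/4.
rho*m = 1/4*83 = 20.75.
k = floor(20.75) = 20.

20


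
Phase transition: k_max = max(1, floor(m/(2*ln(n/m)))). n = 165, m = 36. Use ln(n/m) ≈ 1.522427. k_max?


n/m = 165/36 = 55/12.
ln(n/m) ≈ 1.522427.
2*ln(n/m) ≈ 3.044854.
m/(2*ln(n/m)) ≈ 36/3.044854 ≈ 11.8232.
floor = 11.
k_max = max(1, 11) = 11.

11


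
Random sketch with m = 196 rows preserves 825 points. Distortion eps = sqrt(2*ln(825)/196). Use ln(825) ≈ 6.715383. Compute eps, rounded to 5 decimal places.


ln(825) ≈ 6.715383.
2*ln(N)/m ≈ 2*6.715383/196 ≈ 0.06852432.
eps = sqrt(0.06852432) ≈ 0.2617715 ≈ 0.26177.

0.26177


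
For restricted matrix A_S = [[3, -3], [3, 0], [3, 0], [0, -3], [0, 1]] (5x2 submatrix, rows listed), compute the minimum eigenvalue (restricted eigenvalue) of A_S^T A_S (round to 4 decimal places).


A_S^T A_S = [[27, -9], [-9, 19]].
trace = 46.
det = 432.
disc = trace^2 - 4*det = 2116 - 4*432 = 388.
sqrt(388) ≈ 19.697716.
lam_min = (46 - sqrt(388))/2 ≈ (46 - 19.697716)/2 = 13.151142 ≈ 13.1511.

13.1511


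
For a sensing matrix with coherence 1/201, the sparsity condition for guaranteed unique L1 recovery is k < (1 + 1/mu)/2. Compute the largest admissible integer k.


1/mu = 201.
1 + 1/mu = 202.
(1 + 1/mu)/2 = 101 is an integer and the inequality is strict, so k_max = 101 - 1 = 100.

100


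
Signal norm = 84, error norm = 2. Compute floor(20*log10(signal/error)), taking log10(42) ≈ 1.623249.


||x||/||e|| = 84/2 = 42.
log10(42) ≈ 1.623249.
20*log10(||x||/||e||) ≈ 20*1.623249 = 32.46498.
floor(32.46498) = 32.

32


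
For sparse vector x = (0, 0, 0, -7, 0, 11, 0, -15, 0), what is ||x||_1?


Non-zero entries: [(3, -7), (5, 11), (7, -15)]
Absolute values: [7, 11, 15]
||x||_1 = sum = 33.

33


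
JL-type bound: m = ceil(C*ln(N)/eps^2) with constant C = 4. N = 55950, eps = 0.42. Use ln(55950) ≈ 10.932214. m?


ln(55950) ≈ 10.932214.
eps^2 = 0.42^2 = 0.1764.
C*ln(N)/eps^2 ≈ 4*10.932214/0.1764 ≈ 247.896.
m = ceil(247.896) = 248.

248


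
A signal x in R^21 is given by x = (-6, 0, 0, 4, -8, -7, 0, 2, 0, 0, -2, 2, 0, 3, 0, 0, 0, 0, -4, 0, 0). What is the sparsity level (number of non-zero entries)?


Non-zero positions: [0, 3, 4, 5, 7, 10, 11, 13, 18].
Sparsity = 9.

9


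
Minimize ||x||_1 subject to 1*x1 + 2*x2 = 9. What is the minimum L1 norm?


Axis intercepts:
  x1 = 9, x2 = 0: L1 = 9
  x1 = 0, x2 = 9/2: L1 = 9/2
x* = (0, 9/2)
||x*||_1 = 9/2.

9/2


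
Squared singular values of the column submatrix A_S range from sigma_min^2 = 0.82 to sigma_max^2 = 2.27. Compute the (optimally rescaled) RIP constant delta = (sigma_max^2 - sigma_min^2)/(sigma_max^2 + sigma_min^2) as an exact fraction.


lambda_max - lambda_min = 2.27 - 0.82 = 1.45.
lambda_max + lambda_min = 2.27 + 0.82 = 3.09.
delta = 1.45/3.09 = 145/309.

145/309


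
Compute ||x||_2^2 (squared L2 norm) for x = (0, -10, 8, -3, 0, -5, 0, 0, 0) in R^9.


Non-zero entries: [(1, -10), (2, 8), (3, -3), (5, -5)]
Squares: [100, 64, 9, 25]
||x||_2^2 = sum = 198.

198


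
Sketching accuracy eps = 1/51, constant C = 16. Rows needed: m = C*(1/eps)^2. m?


1/eps = 51.
(1/eps)^2 = 2601.
m = 16*2601 = 41616.

41616


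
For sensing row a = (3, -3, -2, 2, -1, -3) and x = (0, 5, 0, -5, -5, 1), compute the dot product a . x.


Non-zero terms: ['-3*5', '2*-5', '-1*-5', '-3*1']
Products: [-15, -10, 5, -3]
y = sum = -23.

-23


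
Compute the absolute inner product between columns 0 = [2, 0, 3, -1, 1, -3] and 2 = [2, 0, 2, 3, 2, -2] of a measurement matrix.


Inner product: 2*2 + 0*0 + 3*2 + -1*3 + 1*2 + -3*-2
Products: [4, 0, 6, -3, 2, 6]
Sum = 15.
|dot| = 15.

15


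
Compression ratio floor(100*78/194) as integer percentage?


100*m/n = 100*78/194 ≈ 40.2062.
floor = 40.

40


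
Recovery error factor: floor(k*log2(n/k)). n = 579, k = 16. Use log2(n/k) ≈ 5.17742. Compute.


log2(n/k) = log2(579/16) ≈ 5.17742.
k*log2(n/k) ≈ 16*5.17742 = 82.83872.
floor(82.83872) = 82.

82


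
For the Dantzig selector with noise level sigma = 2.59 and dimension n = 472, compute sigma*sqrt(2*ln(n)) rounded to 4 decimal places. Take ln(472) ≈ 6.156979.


ln(472) ≈ 6.156979.
2*ln(n) ≈ 12.313958.
sqrt(2*ln(n)) ≈ sqrt(12.313958) ≈ 3.509125.
threshold ≈ 2.59*3.509125 = 9.08863375 ≈ 9.0886.

9.0886


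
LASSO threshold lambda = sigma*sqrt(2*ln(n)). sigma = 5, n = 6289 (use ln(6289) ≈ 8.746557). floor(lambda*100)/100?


ln(6289) ≈ 8.746557.
2*ln(n) ≈ 17.493114.
sqrt(2*ln(n)) ≈ sqrt(17.493114) ≈ 4.182477.
lambda ≈ 5*4.182477 = 20.912385.
floor(lambda*100)/100 = 20.91.

20.91


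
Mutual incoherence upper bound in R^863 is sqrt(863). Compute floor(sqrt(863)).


29^2 = 841 <= 863 < 900 = 30^2, so 29 <= sqrt(863) < 30.
floor(sqrt(863)) = 29.

29


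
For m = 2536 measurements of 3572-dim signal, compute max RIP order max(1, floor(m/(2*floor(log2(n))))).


floor(log2(3572)) = 11.
2*11 = 22.
m/(2*floor(log2(n))) = 2536/22 ≈ 115.2727.
floor = 115.
k = max(1, 115) = 115.

115


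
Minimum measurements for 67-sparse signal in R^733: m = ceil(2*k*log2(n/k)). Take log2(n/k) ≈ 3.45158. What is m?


log2(n/k) = log2(733/67) ≈ 3.45158.
2*k*log2(n/k) ≈ 2*67*3.45158 = 462.51172.
m = ceil(462.51172) = 463.

463
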